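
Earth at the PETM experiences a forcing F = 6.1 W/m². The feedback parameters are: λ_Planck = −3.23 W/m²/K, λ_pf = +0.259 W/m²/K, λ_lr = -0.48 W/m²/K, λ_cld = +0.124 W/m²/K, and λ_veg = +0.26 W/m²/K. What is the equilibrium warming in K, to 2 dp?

1.99 K

Net feedback parameter λ = (−3.23) + (+0.259) + (-0.48) + (+0.124) + (+0.26) = -3.067 W/m²/K.
ΔT = −F/λ = −6.1/(-3.067) = 1.99 K.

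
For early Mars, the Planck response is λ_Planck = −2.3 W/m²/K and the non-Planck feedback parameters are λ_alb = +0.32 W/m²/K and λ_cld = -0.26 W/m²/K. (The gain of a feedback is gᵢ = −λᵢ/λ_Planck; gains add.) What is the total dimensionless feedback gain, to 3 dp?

Convert to gains: g_alb = 0.32/2.3 = 0.1391; g_cld = -0.26/2.3 = -0.113.
Total gain g = 0.0261.

0.026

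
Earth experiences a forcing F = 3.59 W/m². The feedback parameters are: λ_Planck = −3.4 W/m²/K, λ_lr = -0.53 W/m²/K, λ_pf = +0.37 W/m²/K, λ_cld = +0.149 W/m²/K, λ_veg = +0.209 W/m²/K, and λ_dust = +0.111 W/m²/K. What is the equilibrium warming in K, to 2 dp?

1.16 K

Net feedback parameter λ = (−3.4) + (-0.53) + (+0.37) + (+0.149) + (+0.209) + (+0.111) = -3.091 W/m²/K.
ΔT = −F/λ = −3.59/(-3.091) = 1.16 K.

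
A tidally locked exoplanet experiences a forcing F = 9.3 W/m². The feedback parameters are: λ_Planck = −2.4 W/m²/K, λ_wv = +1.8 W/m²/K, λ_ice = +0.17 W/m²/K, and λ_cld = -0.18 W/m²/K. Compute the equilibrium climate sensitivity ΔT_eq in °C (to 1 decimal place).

15.2 °C

Net feedback parameter λ = (−2.4) + (+1.8) + (+0.17) + (-0.18) = -0.61 W/m²/K.
ΔT = −F/λ = −9.3/(-0.61) = 15.2 °C.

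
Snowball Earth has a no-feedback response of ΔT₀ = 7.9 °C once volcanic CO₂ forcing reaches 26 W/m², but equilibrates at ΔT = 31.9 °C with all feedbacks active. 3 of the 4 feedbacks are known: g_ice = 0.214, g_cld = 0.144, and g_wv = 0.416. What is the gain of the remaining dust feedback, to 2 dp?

-0.02

Amplification A = ΔT/ΔT₀ = 31.9/7.9 = 4.038.
Total gain g = 1 − 1/A = 1 − 1/4.038 = 0.7524.
Known gains sum to 0.214 + 0.144 + 0.416 = 0.774.
g_dust = 0.7524 − 0.774 = -0.02.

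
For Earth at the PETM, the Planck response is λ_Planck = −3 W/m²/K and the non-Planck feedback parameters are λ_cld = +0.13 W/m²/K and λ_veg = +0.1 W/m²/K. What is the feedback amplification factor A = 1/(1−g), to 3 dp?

1.083

Convert to gains: g_cld = 0.13/3 = 0.04333; g_veg = 0.1/3 = 0.03333.
Total gain g = 0.07666.
A = 1/(1 − 0.07666) = 1.083.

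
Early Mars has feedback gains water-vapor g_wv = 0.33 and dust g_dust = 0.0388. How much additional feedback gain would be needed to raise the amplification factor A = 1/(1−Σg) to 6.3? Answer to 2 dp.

Current total gain = 0.3688.
Target gain for A = 6.3: g* = 1 − 1/6.3 = 0.8413.
Additional gain needed = 0.8413 − 0.3688 = 0.47.

0.47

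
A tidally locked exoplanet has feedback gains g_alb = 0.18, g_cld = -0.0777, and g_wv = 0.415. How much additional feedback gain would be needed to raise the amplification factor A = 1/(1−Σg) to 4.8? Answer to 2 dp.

0.27

Current total gain = 0.5173.
Target gain for A = 4.8: g* = 1 − 1/4.8 = 0.7917.
Additional gain needed = 0.7917 − 0.5173 = 0.27.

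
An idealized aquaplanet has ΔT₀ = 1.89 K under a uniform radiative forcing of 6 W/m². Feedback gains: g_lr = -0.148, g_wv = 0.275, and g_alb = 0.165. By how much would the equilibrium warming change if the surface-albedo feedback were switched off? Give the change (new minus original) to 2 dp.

Original: g = 0.292, ΔT = 1.89/(1−0.292) = 2.6695 K.
Without surface-albedo: g' = 0.127, ΔT' = 1.89/(1−0.127) = 2.1649 K.
Change = 2.1649 − 2.6695 = -0.50 K.

-0.50 K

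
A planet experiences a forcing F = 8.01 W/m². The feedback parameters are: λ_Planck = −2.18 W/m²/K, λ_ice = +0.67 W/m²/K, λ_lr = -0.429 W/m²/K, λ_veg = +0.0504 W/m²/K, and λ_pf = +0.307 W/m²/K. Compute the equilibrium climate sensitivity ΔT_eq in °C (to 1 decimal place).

Net feedback parameter λ = (−2.18) + (+0.67) + (-0.429) + (+0.0504) + (+0.307) = -1.5816 W/m²/K.
ΔT = −F/λ = −8.01/(-1.5816) = 5.1 °C.

5.1 °C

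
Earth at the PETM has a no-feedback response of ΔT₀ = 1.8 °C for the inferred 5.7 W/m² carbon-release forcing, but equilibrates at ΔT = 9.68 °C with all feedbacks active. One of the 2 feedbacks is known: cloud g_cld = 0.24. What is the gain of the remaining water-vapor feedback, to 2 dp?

0.57

Amplification A = ΔT/ΔT₀ = 9.68/1.8 = 5.378.
Total gain g = 1 − 1/A = 1 − 1/5.378 = 0.8141.
The known gain is 0.24.
g_wv = 0.8141 − 0.24 = 0.57.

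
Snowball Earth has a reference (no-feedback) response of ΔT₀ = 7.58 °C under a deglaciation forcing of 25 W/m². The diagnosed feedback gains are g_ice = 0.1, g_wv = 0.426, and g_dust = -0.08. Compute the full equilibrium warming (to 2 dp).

13.68 °C

Total gain g = 0.1 + 0.426 − 0.08 = 0.446.
Amplification A = 1/(1 − 0.446) = 1.805.
ΔT = 7.58 × 1.805 = 13.68 °C.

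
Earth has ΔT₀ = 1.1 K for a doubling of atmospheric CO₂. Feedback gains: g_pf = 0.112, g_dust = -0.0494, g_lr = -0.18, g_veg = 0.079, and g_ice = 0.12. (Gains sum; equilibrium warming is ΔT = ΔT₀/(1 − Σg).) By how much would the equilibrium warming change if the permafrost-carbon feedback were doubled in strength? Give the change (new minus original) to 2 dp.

0.17 K

Original: g = 0.0816, ΔT = 1.1/(1−0.0816) = 1.1977 K.
With doubled permafrost-carbon: g' = 0.1936, ΔT' = 1.1/(1−0.1936) = 1.3641 K.
Change = 1.3641 − 1.1977 = 0.17 K.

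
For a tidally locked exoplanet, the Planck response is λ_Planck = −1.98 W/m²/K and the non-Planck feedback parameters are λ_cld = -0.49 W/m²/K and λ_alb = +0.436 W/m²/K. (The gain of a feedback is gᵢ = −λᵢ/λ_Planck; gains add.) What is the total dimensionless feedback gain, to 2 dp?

Convert to gains: g_cld = -0.49/1.98 = -0.2475; g_alb = 0.436/1.98 = 0.2202.
Total gain g = -0.0273.

-0.03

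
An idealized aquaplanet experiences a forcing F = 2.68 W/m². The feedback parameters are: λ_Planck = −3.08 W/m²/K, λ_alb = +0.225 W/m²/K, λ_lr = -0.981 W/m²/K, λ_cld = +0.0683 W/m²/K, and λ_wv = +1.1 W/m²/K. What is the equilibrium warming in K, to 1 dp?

Net feedback parameter λ = (−3.08) + (+0.225) + (-0.981) + (+0.0683) + (+1.1) = -2.6677 W/m²/K.
ΔT = −F/λ = −2.68/(-2.6677) = 1.0 K.

1.0 K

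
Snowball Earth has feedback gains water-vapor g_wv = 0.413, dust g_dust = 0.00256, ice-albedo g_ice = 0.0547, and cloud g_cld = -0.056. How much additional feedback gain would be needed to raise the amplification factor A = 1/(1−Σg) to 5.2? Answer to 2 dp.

Current total gain = 0.41426.
Target gain for A = 5.2: g* = 1 − 1/5.2 = 0.8077.
Additional gain needed = 0.8077 − 0.41426 = 0.39.

0.39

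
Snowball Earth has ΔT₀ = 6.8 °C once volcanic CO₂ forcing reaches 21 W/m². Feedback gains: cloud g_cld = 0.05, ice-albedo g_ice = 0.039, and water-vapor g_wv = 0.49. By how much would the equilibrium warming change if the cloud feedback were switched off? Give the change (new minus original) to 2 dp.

-1.71 °C

Original: g = 0.579, ΔT = 6.8/(1−0.579) = 16.1520 °C.
Without cloud: g' = 0.529, ΔT' = 6.8/(1−0.529) = 14.4374 °C.
Change = 14.4374 − 16.1520 = -1.71 °C.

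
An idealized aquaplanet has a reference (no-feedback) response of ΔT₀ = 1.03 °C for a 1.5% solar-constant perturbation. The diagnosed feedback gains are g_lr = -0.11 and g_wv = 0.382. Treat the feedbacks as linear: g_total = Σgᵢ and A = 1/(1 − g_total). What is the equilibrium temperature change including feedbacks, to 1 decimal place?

1.4 °C

Total gain g = -0.11 + 0.382 = 0.272.
Amplification A = 1/(1 − 0.272) = 1.374.
ΔT = 1.03 × 1.374 = 1.4 °C.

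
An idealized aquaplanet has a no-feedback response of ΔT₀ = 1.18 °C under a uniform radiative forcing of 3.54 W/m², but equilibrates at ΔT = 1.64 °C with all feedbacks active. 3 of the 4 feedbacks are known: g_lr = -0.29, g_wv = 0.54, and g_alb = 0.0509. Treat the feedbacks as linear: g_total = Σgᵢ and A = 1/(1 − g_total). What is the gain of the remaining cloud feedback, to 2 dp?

-0.02

Amplification A = ΔT/ΔT₀ = 1.64/1.18 = 1.39.
Total gain g = 1 − 1/A = 1 − 1/1.39 = 0.2806.
Known gains sum to -0.29 + 0.54 + 0.0509 = 0.3009.
g_cld = 0.2806 − 0.3009 = -0.02.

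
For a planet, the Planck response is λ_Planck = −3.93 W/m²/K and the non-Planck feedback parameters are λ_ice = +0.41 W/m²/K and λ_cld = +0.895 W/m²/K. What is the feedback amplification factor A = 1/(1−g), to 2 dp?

1.50

Convert to gains: g_ice = 0.41/3.93 = 0.1043; g_cld = 0.895/3.93 = 0.2277.
Total gain g = 0.332.
A = 1/(1 − 0.332) = 1.50.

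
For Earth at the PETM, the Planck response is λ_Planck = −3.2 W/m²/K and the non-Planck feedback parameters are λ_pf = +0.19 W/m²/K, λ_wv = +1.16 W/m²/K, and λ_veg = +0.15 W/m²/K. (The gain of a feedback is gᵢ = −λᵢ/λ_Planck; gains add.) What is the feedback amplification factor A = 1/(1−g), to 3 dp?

Convert to gains: g_pf = 0.19/3.2 = 0.05937; g_wv = 1.16/3.2 = 0.3625; g_veg = 0.15/3.2 = 0.04687.
Total gain g = 0.46874.
A = 1/(1 − 0.46874) = 1.882.

1.882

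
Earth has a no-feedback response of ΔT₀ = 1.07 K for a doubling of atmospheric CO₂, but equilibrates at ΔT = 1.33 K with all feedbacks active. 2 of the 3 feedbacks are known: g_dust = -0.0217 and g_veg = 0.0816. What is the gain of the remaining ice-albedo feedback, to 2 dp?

Amplification A = ΔT/ΔT₀ = 1.33/1.07 = 1.243.
Total gain g = 1 − 1/A = 1 − 1/1.243 = 0.1955.
Known gains sum to -0.0217 + 0.0816 = 0.0599.
g_ice = 0.1955 − 0.0599 = 0.14.

0.14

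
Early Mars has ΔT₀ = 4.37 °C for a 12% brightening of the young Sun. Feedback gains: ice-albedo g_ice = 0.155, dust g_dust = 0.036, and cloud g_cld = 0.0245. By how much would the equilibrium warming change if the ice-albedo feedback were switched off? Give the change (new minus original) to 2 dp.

-0.92 °C

Original: g = 0.2155, ΔT = 4.37/(1−0.2155) = 5.5704 °C.
Without ice-albedo: g' = 0.0605, ΔT' = 4.37/(1−0.0605) = 4.6514 °C.
Change = 4.6514 − 5.5704 = -0.92 °C.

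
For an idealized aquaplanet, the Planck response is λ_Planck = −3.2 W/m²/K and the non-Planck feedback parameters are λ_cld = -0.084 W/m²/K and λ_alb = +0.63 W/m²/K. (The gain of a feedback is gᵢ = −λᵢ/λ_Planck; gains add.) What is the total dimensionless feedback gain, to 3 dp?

0.171

Convert to gains: g_cld = -0.084/3.2 = -0.02625; g_alb = 0.63/3.2 = 0.1969.
Total gain g = 0.17065.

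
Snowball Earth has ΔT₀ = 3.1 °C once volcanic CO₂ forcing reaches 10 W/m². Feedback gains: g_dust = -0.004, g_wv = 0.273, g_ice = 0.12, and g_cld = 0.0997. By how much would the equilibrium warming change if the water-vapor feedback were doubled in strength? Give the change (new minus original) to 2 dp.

Original: g = 0.4887, ΔT = 3.1/(1−0.4887) = 6.0630 °C.
With doubled water-vapor: g' = 0.7617, ΔT' = 3.1/(1−0.7617) = 13.0088 °C.
Change = 13.0088 − 6.0630 = 6.95 °C.

6.95 °C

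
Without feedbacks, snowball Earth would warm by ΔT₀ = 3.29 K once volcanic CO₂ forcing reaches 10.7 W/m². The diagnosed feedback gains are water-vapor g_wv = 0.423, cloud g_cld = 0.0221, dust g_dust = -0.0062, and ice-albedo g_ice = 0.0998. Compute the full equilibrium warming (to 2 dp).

7.13 K

Total gain g = 0.423 + 0.0221 − 0.0062 + 0.0998 = 0.5387.
Amplification A = 1/(1 − 0.5387) = 2.168.
ΔT = 3.29 × 2.168 = 7.13 K.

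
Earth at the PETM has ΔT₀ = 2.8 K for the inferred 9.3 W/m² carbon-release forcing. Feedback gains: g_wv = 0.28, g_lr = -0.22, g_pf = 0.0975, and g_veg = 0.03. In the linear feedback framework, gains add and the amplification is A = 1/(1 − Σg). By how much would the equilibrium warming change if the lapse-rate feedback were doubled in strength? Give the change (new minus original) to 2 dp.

Original: g = 0.1875, ΔT = 2.8/(1−0.1875) = 3.4462 K.
With doubled lapse-rate: g' = -0.0325, ΔT' = 2.8/(1+0.0325) = 2.7119 K.
Change = 2.7119 − 3.4462 = -0.73 K.

-0.73 K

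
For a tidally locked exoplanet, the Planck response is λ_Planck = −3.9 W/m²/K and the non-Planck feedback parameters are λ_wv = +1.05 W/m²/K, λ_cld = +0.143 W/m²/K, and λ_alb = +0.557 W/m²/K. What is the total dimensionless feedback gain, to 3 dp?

Convert to gains: g_wv = 1.05/3.9 = 0.2692; g_cld = 0.143/3.9 = 0.03667; g_alb = 0.557/3.9 = 0.1428.
Total gain g = 0.44867.

0.449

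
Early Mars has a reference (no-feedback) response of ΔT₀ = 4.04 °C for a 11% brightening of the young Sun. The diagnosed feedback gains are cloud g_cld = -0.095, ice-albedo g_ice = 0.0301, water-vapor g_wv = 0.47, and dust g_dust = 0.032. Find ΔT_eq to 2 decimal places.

Total gain g = -0.095 + 0.0301 + 0.47 + 0.032 = 0.4371.
Amplification A = 1/(1 − 0.4371) = 1.777.
ΔT = 4.04 × 1.777 = 7.18 °C.

7.18 °C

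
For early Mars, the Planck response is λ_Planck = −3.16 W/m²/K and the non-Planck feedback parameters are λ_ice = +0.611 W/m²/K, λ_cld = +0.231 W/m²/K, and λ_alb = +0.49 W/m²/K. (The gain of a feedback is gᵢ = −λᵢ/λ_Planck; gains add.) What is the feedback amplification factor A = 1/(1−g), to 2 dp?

Convert to gains: g_ice = 0.611/3.16 = 0.1934; g_cld = 0.231/3.16 = 0.0731; g_alb = 0.49/3.16 = 0.1551.
Total gain g = 0.4216.
A = 1/(1 − 0.4216) = 1.73.

1.73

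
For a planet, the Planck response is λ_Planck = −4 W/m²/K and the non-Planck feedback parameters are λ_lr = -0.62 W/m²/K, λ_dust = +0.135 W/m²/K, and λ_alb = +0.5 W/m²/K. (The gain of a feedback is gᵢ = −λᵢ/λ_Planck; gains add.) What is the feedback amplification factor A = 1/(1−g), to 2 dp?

1.00

Convert to gains: g_lr = -0.62/4 = -0.155; g_dust = 0.135/4 = 0.03375; g_alb = 0.5/4 = 0.125.
Total gain g = 0.00375.
A = 1/(1 − 0.00375) = 1.00.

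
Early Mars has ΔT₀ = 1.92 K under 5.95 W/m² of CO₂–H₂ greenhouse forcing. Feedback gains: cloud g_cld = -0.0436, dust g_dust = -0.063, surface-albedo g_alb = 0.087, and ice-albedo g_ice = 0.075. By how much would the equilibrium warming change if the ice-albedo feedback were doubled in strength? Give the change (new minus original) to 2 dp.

Original: g = 0.0554, ΔT = 1.92/(1−0.0554) = 2.0326 K.
With doubled ice-albedo: g' = 0.1304, ΔT' = 1.92/(1−0.1304) = 2.2079 K.
Change = 2.2079 − 2.0326 = 0.18 K.

0.18 K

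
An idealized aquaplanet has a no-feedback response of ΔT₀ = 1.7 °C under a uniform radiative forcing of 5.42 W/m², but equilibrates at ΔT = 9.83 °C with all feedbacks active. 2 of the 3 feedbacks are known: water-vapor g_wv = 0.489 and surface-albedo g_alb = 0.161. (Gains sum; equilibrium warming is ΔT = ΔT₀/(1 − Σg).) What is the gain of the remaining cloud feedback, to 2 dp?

Amplification A = ΔT/ΔT₀ = 9.83/1.7 = 5.782.
Total gain g = 1 − 1/A = 1 − 1/5.782 = 0.827.
Known gains sum to 0.489 + 0.161 = 0.65.
g_cld = 0.827 − 0.65 = 0.18.

0.18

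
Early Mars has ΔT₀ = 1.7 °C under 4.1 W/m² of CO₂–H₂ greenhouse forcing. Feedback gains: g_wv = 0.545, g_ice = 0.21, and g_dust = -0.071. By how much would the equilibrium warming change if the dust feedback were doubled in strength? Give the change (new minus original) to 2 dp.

Original: g = 0.684, ΔT = 1.7/(1−0.684) = 5.3797 °C.
With doubled dust: g' = 0.613, ΔT' = 1.7/(1−0.613) = 4.3928 °C.
Change = 4.3928 − 5.3797 = -0.99 °C.

-0.99 °C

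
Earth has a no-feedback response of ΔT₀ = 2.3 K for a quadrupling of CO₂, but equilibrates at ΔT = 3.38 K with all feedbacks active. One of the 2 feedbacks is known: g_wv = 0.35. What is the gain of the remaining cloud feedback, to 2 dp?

-0.03

Amplification A = ΔT/ΔT₀ = 3.38/2.3 = 1.47.
Total gain g = 1 − 1/A = 1 − 1/1.47 = 0.3197.
The known gain is 0.35.
g_cld = 0.3197 − 0.35 = -0.03.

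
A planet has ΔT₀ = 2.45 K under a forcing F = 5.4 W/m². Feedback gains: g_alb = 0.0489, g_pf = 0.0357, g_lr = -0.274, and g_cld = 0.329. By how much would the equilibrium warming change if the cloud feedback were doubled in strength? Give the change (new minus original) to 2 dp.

Original: g = 0.1396, ΔT = 2.45/(1−0.1396) = 2.8475 K.
With doubled cloud: g' = 0.4686, ΔT' = 2.45/(1−0.4686) = 4.6105 K.
Change = 4.6105 − 2.8475 = 1.76 K.

1.76 K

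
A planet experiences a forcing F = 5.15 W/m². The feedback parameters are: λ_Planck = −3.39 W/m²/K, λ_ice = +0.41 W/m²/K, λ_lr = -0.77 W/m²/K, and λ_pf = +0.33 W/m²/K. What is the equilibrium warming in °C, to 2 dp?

Net feedback parameter λ = (−3.39) + (+0.41) + (-0.77) + (+0.33) = -3.42 W/m²/K.
ΔT = −F/λ = −5.15/(-3.42) = 1.51 °C.

1.51 °C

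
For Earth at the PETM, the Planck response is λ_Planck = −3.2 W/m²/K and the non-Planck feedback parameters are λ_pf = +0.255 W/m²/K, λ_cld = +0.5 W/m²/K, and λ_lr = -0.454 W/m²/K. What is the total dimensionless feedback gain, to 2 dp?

Convert to gains: g_pf = 0.255/3.2 = 0.07969; g_cld = 0.5/3.2 = 0.1562; g_lr = -0.454/3.2 = -0.1419.
Total gain g = 0.09399.

0.09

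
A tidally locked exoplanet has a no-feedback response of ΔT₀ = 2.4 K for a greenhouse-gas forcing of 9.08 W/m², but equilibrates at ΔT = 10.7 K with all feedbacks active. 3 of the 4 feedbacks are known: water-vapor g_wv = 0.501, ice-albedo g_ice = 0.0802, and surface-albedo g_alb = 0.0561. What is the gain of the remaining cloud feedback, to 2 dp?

Amplification A = ΔT/ΔT₀ = 10.7/2.4 = 4.458.
Total gain g = 1 − 1/A = 1 − 1/4.458 = 0.7757.
Known gains sum to 0.501 + 0.0802 + 0.0561 = 0.6373.
g_cld = 0.7757 − 0.6373 = 0.14.

0.14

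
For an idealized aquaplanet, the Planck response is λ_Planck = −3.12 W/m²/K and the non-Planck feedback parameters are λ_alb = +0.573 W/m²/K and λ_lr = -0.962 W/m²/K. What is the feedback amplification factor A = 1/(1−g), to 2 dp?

0.89

Convert to gains: g_alb = 0.573/3.12 = 0.1837; g_lr = -0.962/3.12 = -0.3083.
Total gain g = -0.1246.
A = 1/(1 + 0.1246) = 0.89.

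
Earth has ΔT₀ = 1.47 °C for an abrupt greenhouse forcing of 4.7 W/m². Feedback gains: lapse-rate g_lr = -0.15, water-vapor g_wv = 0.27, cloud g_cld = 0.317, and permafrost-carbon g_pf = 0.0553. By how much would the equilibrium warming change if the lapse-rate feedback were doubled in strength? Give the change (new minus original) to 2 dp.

Original: g = 0.4923, ΔT = 1.47/(1−0.4923) = 2.8954 °C.
With doubled lapse-rate: g' = 0.3423, ΔT' = 1.47/(1−0.3423) = 2.2351 °C.
Change = 2.2351 − 2.8954 = -0.66 °C.

-0.66 °C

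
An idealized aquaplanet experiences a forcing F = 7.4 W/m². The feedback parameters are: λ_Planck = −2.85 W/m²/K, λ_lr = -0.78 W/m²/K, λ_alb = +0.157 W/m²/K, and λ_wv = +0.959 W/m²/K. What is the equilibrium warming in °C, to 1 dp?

2.9 °C

Net feedback parameter λ = (−2.85) + (-0.78) + (+0.157) + (+0.959) = -2.514 W/m²/K.
ΔT = −F/λ = −7.4/(-2.514) = 2.9 °C.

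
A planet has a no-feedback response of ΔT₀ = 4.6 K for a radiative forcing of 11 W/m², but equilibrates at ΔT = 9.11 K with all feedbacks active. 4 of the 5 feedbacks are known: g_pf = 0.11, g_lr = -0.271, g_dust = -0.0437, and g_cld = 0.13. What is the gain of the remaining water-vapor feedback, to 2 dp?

0.57

Amplification A = ΔT/ΔT₀ = 9.11/4.6 = 1.98.
Total gain g = 1 − 1/A = 1 − 1/1.98 = 0.4949.
Known gains sum to 0.11 − 0.271 − 0.0437 + 0.13 = -0.0747.
g_wv = 0.4949 + 0.0747 = 0.57.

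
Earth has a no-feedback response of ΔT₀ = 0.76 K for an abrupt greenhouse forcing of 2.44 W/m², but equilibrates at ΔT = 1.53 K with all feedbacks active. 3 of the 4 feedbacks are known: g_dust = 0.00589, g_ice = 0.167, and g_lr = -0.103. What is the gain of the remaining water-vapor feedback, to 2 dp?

0.43

Amplification A = ΔT/ΔT₀ = 1.53/0.76 = 2.013.
Total gain g = 1 − 1/A = 1 − 1/2.013 = 0.5032.
Known gains sum to 0.00589 + 0.167 − 0.103 = 0.06989.
g_wv = 0.5032 − 0.06989 = 0.43.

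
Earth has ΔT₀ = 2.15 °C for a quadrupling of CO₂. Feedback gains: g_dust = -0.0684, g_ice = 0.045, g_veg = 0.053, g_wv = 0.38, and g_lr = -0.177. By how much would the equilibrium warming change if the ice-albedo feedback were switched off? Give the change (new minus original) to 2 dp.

Original: g = 0.2326, ΔT = 2.15/(1−0.2326) = 2.8017 °C.
Without ice-albedo: g' = 0.1876, ΔT' = 2.15/(1−0.1876) = 2.6465 °C.
Change = 2.6465 − 2.8017 = -0.16 °C.

-0.16 °C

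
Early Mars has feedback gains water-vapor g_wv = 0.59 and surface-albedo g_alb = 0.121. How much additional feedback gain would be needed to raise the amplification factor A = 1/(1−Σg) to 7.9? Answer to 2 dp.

0.16

Current total gain = 0.711.
Target gain for A = 7.9: g* = 1 − 1/7.9 = 0.8734.
Additional gain needed = 0.8734 − 0.711 = 0.16.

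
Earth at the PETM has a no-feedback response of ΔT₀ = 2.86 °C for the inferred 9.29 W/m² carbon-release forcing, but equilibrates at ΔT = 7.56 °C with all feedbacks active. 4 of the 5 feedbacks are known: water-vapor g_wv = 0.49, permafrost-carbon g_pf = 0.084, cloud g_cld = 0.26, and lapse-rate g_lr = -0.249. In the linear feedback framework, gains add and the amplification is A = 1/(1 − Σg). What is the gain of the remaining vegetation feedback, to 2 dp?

0.04

Amplification A = ΔT/ΔT₀ = 7.56/2.86 = 2.643.
Total gain g = 1 − 1/A = 1 − 1/2.643 = 0.6216.
Known gains sum to 0.49 + 0.084 + 0.26 − 0.249 = 0.585.
g_veg = 0.6216 − 0.585 = 0.04.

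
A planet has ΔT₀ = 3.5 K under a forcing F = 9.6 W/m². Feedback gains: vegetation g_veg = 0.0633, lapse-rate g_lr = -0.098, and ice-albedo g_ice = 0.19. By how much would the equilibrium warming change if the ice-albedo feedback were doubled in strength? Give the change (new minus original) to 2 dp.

Original: g = 0.1553, ΔT = 3.5/(1−0.1553) = 4.1435 K.
With doubled ice-albedo: g' = 0.3453, ΔT' = 3.5/(1−0.3453) = 5.3460 K.
Change = 5.3460 − 4.1435 = 1.20 K.

1.20 K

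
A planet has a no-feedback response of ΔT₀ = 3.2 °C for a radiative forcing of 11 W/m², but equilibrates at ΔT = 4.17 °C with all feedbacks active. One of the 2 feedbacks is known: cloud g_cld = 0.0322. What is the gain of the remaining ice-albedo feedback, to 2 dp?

Amplification A = ΔT/ΔT₀ = 4.17/3.2 = 1.303.
Total gain g = 1 − 1/A = 1 − 1/1.303 = 0.2325.
The known gain is 0.0322.
g_ice = 0.2325 − 0.0322 = 0.20.

0.20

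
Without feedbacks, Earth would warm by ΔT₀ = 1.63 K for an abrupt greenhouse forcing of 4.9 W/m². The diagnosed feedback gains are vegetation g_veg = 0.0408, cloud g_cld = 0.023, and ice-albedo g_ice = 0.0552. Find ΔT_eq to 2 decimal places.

1.85 K

Total gain g = 0.0408 + 0.023 + 0.0552 = 0.119.
Amplification A = 1/(1 − 0.119) = 1.135.
ΔT = 1.63 × 1.135 = 1.85 K.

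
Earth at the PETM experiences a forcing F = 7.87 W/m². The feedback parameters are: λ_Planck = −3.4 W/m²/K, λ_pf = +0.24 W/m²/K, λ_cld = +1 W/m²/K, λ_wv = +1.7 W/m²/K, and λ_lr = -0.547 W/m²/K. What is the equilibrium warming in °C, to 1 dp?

Net feedback parameter λ = (−3.4) + (+0.24) + (+1) + (+1.7) + (-0.547) = -1.007 W/m²/K.
ΔT = −F/λ = −7.87/(-1.007) = 7.8 °C.

7.8 °C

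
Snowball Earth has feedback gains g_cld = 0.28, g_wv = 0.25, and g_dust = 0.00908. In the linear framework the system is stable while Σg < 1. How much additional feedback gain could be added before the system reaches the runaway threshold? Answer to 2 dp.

0.46

Current total gain = 0.28 + 0.25 + 0.00908 = 0.53908.
Margin to runaway = 1 − 0.53908 = 0.46.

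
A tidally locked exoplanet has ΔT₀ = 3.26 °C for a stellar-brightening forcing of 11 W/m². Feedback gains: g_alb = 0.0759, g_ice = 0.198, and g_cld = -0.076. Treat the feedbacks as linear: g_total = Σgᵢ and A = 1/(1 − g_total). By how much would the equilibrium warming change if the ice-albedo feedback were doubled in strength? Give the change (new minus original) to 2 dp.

1.33 °C

Original: g = 0.1979, ΔT = 3.26/(1−0.1979) = 4.0643 °C.
With doubled ice-albedo: g' = 0.3959, ΔT' = 3.26/(1−0.3959) = 5.3965 °C.
Change = 5.3965 − 4.0643 = 1.33 °C.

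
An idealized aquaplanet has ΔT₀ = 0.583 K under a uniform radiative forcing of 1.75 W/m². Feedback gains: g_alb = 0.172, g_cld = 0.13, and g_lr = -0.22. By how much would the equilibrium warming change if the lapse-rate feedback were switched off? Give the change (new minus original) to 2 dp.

Original: g = 0.082, ΔT = 0.583/(1−0.082) = 0.6351 K.
Without lapse-rate: g' = 0.302, ΔT' = 0.583/(1−0.302) = 0.8352 K.
Change = 0.8352 − 0.6351 = 0.20 K.

0.20 K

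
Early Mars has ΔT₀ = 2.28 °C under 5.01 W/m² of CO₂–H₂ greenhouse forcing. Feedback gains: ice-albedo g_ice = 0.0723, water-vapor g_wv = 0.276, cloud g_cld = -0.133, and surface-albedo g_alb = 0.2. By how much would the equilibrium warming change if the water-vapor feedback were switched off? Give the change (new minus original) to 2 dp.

-1.25 °C

Original: g = 0.4153, ΔT = 2.28/(1−0.4153) = 3.8994 °C.
Without water-vapor: g' = 0.1393, ΔT' = 2.28/(1−0.1393) = 2.6490 °C.
Change = 2.6490 − 3.8994 = -1.25 °C.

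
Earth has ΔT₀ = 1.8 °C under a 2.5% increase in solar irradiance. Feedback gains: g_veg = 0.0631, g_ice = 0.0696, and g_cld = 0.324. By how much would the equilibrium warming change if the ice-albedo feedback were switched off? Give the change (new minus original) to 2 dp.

Original: g = 0.4567, ΔT = 1.8/(1−0.4567) = 3.3131 °C.
Without ice-albedo: g' = 0.3871, ΔT' = 1.8/(1−0.3871) = 2.9369 °C.
Change = 2.9369 − 3.3131 = -0.38 °C.

-0.38 °C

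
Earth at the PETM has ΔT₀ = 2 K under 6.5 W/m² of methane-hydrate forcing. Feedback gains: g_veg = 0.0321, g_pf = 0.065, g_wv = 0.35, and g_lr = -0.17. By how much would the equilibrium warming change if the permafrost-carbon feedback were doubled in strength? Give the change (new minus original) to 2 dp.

Original: g = 0.2771, ΔT = 2/(1−0.2771) = 2.7666 K.
With doubled permafrost-carbon: g' = 0.3421, ΔT' = 2/(1−0.3421) = 3.0400 K.
Change = 3.0400 − 2.7666 = 0.27 K.

0.27 K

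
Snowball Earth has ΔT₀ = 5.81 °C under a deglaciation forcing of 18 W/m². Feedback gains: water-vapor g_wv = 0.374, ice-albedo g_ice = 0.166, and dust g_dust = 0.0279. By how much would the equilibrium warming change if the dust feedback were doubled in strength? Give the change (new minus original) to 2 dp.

Original: g = 0.5679, ΔT = 5.81/(1−0.5679) = 13.4460 °C.
With doubled dust: g' = 0.5958, ΔT' = 5.81/(1−0.5958) = 14.3741 °C.
Change = 14.3741 − 13.4460 = 0.93 °C.

0.93 °C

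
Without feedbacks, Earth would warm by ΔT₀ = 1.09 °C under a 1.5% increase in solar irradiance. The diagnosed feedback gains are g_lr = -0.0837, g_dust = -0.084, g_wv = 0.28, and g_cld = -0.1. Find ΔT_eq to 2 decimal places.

1.10 °C

Total gain g = -0.0837 − 0.084 + 0.28 − 0.1 = 0.0123.
Amplification A = 1/(1 − 0.0123) = 1.012.
ΔT = 1.09 × 1.012 = 1.10 °C.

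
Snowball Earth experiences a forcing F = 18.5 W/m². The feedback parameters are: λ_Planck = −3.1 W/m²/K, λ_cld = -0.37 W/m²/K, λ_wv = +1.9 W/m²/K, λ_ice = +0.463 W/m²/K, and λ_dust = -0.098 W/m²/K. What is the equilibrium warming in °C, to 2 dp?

15.35 °C

Net feedback parameter λ = (−3.1) + (-0.37) + (+1.9) + (+0.463) + (-0.098) = -1.205 W/m²/K.
ΔT = −F/λ = −18.5/(-1.205) = 15.35 °C.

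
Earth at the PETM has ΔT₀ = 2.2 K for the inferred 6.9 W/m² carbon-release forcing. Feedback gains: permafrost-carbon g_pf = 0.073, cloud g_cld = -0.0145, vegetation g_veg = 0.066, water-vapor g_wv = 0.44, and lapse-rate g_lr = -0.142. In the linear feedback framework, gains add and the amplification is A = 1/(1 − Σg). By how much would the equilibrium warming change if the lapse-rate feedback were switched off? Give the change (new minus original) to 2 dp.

Original: g = 0.4225, ΔT = 2.2/(1−0.4225) = 3.8095 K.
Without lapse-rate: g' = 0.5645, ΔT' = 2.2/(1−0.5645) = 5.0517 K.
Change = 5.0517 − 3.8095 = 1.24 K.

1.24 K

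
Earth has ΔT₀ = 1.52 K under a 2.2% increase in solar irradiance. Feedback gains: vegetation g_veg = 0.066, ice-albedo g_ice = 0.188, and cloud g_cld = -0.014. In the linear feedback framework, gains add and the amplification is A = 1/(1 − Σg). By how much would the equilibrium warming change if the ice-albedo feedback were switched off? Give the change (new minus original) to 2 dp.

Original: g = 0.24, ΔT = 1.52/(1−0.24) = 2.0000 K.
Without ice-albedo: g' = 0.052, ΔT' = 1.52/(1−0.052) = 1.6034 K.
Change = 1.6034 − 2.0000 = -0.40 K.

-0.40 K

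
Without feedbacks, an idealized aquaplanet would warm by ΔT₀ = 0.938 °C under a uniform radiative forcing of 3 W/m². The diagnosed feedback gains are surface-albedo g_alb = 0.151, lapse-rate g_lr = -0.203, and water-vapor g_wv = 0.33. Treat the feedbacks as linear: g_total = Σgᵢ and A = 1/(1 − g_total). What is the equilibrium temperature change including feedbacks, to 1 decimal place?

Total gain g = 0.151 − 0.203 + 0.33 = 0.278.
Amplification A = 1/(1 − 0.278) = 1.385.
ΔT = 0.938 × 1.385 = 1.3 °C.

1.3 °C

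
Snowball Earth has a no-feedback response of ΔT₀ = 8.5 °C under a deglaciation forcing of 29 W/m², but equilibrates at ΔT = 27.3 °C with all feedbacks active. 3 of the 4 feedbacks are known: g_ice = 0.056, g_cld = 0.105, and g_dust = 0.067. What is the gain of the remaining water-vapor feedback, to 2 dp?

0.46

Amplification A = ΔT/ΔT₀ = 27.3/8.5 = 3.212.
Total gain g = 1 − 1/A = 1 − 1/3.212 = 0.6887.
Known gains sum to 0.056 + 0.105 + 0.067 = 0.228.
g_wv = 0.6887 − 0.228 = 0.46.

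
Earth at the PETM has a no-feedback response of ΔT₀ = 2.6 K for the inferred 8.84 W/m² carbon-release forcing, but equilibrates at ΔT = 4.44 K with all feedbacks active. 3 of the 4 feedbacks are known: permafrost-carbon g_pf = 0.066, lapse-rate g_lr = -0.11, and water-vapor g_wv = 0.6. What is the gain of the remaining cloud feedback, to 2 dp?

Amplification A = ΔT/ΔT₀ = 4.44/2.6 = 1.708.
Total gain g = 1 − 1/A = 1 − 1/1.708 = 0.4145.
Known gains sum to 0.066 − 0.11 + 0.6 = 0.556.
g_cld = 0.4145 − 0.556 = -0.14.

-0.14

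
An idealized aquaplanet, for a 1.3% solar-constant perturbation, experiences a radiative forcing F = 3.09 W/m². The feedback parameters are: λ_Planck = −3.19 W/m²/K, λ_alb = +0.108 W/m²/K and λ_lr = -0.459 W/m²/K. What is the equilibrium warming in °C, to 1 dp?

Net feedback parameter λ = (−3.19) + (+0.108) + (-0.459) = -3.541 W/m²/K.
ΔT = −F/λ = −3.09/(-3.541) = 0.9 °C.

0.9 °C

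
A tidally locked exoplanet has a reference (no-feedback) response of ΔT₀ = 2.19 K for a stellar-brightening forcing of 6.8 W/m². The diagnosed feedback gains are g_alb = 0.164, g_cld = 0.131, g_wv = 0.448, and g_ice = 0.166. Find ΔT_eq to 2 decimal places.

24.07 K

Total gain g = 0.164 + 0.131 + 0.448 + 0.166 = 0.909.
Amplification A = 1/(1 − 0.909) = 10.99.
ΔT = 2.19 × 10.99 = 24.07 K.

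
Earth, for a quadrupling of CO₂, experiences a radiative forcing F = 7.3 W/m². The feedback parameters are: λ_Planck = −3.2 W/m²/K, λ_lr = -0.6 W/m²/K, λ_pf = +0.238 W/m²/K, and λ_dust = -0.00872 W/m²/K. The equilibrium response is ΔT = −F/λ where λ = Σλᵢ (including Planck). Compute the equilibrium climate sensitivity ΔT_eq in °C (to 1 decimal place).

2.0 °C

Net feedback parameter λ = (−3.2) + (-0.6) + (+0.238) + (-0.00872) = -3.57072 W/m²/K.
ΔT = −F/λ = −7.3/(-3.57072) = 2.0 °C.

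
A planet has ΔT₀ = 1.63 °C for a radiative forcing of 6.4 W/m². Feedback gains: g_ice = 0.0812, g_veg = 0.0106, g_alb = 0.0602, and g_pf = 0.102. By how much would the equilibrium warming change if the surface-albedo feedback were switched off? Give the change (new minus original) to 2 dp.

-0.16 °C

Original: g = 0.254, ΔT = 1.63/(1−0.254) = 2.1850 °C.
Without surface-albedo: g' = 0.1938, ΔT' = 1.63/(1−0.1938) = 2.0218 °C.
Change = 2.0218 − 2.1850 = -0.16 °C.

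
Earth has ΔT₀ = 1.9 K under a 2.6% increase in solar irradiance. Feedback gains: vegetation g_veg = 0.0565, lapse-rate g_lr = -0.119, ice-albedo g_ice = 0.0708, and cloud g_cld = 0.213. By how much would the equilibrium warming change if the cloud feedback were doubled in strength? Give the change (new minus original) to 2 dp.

0.92 K

Original: g = 0.2213, ΔT = 1.9/(1−0.2213) = 2.4400 K.
With doubled cloud: g' = 0.4343, ΔT' = 1.9/(1−0.4343) = 3.3587 K.
Change = 3.3587 − 2.4400 = 0.92 K.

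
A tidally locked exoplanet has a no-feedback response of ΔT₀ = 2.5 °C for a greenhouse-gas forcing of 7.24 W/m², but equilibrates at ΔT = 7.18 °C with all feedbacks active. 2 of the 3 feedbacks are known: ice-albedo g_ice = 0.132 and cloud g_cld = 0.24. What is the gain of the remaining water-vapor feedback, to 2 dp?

0.28

Amplification A = ΔT/ΔT₀ = 7.18/2.5 = 2.872.
Total gain g = 1 − 1/A = 1 − 1/2.872 = 0.6518.
Known gains sum to 0.132 + 0.24 = 0.372.
g_wv = 0.6518 − 0.372 = 0.28.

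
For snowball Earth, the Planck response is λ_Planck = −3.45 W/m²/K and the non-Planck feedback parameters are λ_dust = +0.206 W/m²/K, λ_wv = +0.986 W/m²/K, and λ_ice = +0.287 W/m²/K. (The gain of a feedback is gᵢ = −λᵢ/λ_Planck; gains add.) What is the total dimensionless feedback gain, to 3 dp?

0.429

Convert to gains: g_dust = 0.206/3.45 = 0.05971; g_wv = 0.986/3.45 = 0.2858; g_ice = 0.287/3.45 = 0.08319.
Total gain g = 0.4287.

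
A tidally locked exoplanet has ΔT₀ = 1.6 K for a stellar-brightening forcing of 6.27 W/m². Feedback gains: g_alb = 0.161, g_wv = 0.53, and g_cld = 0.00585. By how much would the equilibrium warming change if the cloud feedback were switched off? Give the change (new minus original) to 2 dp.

-0.10 K

Original: g = 0.69685, ΔT = 1.6/(1−0.69685) = 5.2779 K.
Without cloud: g' = 0.691, ΔT' = 1.6/(1−0.691) = 5.1780 K.
Change = 5.1780 − 5.2779 = -0.10 K.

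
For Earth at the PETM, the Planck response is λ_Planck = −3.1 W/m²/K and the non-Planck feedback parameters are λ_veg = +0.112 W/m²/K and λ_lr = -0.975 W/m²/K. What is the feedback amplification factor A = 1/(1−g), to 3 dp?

Convert to gains: g_veg = 0.112/3.1 = 0.03613; g_lr = -0.975/3.1 = -0.3145.
Total gain g = -0.27837.
A = 1/(1 + 0.27837) = 0.782.

0.782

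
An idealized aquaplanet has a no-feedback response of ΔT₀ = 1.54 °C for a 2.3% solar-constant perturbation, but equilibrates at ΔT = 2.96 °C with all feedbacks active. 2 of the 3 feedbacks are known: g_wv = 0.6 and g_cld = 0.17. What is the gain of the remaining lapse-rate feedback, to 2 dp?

Amplification A = ΔT/ΔT₀ = 2.96/1.54 = 1.922.
Total gain g = 1 − 1/A = 1 − 1/1.922 = 0.4797.
Known gains sum to 0.6 + 0.17 = 0.77.
g_lr = 0.4797 − 0.77 = -0.29.

-0.29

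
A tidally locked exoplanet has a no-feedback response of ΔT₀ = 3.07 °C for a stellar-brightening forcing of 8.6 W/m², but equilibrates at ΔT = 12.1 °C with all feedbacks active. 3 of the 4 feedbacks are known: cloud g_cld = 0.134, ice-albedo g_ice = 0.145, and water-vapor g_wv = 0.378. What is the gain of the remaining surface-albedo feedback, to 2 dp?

0.09

Amplification A = ΔT/ΔT₀ = 12.1/3.07 = 3.941.
Total gain g = 1 − 1/A = 1 − 1/3.941 = 0.7463.
Known gains sum to 0.134 + 0.145 + 0.378 = 0.657.
g_alb = 0.7463 − 0.657 = 0.09.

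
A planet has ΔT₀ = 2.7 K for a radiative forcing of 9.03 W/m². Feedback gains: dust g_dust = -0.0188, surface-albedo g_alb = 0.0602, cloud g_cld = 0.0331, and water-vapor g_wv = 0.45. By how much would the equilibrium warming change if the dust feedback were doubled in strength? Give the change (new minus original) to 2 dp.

Original: g = 0.5245, ΔT = 2.7/(1−0.5245) = 5.6782 K.
With doubled dust: g' = 0.5057, ΔT' = 2.7/(1−0.5057) = 5.4623 K.
Change = 5.4623 − 5.6782 = -0.22 K.

-0.22 K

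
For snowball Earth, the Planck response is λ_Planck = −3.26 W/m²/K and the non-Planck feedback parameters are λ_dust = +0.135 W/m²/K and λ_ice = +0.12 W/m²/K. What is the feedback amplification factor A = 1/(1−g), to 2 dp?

1.08

Convert to gains: g_dust = 0.135/3.26 = 0.04141; g_ice = 0.12/3.26 = 0.03681.
Total gain g = 0.07822.
A = 1/(1 − 0.07822) = 1.08.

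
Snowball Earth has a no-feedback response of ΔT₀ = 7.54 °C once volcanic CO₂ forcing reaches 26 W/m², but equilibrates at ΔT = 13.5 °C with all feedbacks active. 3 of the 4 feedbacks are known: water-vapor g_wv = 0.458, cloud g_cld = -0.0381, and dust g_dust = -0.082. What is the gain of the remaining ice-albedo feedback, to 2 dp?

Amplification A = ΔT/ΔT₀ = 13.5/7.54 = 1.79.
Total gain g = 1 − 1/A = 1 − 1/1.79 = 0.4413.
Known gains sum to 0.458 − 0.0381 − 0.082 = 0.3379.
g_ice = 0.4413 − 0.3379 = 0.10.

0.10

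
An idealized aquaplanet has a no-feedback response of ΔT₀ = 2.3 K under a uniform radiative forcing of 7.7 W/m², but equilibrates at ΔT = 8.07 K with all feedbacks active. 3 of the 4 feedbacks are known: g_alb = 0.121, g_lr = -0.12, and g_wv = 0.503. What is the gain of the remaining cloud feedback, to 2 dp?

0.21

Amplification A = ΔT/ΔT₀ = 8.07/2.3 = 3.509.
Total gain g = 1 − 1/A = 1 − 1/3.509 = 0.715.
Known gains sum to 0.121 − 0.12 + 0.503 = 0.504.
g_cld = 0.715 − 0.504 = 0.21.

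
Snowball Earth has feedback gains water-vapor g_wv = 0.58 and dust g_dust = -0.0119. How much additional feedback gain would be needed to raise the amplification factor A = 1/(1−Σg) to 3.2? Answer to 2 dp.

0.12

Current total gain = 0.5681.
Target gain for A = 3.2: g* = 1 − 1/3.2 = 0.6875.
Additional gain needed = 0.6875 − 0.5681 = 0.12.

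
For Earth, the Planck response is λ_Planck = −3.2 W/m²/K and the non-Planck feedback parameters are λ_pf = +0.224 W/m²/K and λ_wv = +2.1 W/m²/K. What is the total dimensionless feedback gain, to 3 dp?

Convert to gains: g_pf = 0.224/3.2 = 0.07; g_wv = 2.1/3.2 = 0.6562.
Total gain g = 0.7262.

0.726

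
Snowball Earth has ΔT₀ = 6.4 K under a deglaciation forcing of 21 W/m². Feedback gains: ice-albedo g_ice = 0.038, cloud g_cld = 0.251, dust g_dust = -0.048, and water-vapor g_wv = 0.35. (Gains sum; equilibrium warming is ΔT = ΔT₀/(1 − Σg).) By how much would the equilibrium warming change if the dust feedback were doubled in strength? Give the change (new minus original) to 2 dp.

-1.64 K

Original: g = 0.591, ΔT = 6.4/(1−0.591) = 15.6479 K.
With doubled dust: g' = 0.543, ΔT' = 6.4/(1−0.543) = 14.0044 K.
Change = 14.0044 − 15.6479 = -1.64 K.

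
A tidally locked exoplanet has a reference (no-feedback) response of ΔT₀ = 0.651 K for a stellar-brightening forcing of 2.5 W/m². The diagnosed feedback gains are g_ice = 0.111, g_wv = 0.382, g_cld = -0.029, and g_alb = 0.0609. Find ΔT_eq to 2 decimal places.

1.37 K

Total gain g = 0.111 + 0.382 − 0.029 + 0.0609 = 0.5249.
Amplification A = 1/(1 − 0.5249) = 2.105.
ΔT = 0.651 × 2.105 = 1.37 K.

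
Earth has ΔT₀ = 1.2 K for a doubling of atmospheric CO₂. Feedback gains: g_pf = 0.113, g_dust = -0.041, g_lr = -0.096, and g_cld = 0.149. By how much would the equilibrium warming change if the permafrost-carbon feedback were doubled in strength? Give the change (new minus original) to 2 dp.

Original: g = 0.125, ΔT = 1.2/(1−0.125) = 1.3714 K.
With doubled permafrost-carbon: g' = 0.238, ΔT' = 1.2/(1−0.238) = 1.5748 K.
Change = 1.5748 − 1.3714 = 0.20 K.

0.20 K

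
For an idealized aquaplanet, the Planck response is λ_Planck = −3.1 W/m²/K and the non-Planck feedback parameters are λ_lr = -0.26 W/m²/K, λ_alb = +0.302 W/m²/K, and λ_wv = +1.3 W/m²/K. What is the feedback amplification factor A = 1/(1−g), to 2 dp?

Convert to gains: g_lr = -0.26/3.1 = -0.08387; g_alb = 0.302/3.1 = 0.09742; g_wv = 1.3/3.1 = 0.4194.
Total gain g = 0.43295.
A = 1/(1 − 0.43295) = 1.76.

1.76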